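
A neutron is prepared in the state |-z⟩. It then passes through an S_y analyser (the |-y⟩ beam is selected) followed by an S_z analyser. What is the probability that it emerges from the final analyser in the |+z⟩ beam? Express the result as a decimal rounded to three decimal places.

First analyser (S_y): from |-z⟩, P(|-y⟩) = 1/2.
After stage 1 the state is |-y⟩; P(|+z⟩) = |⟨+z|-y⟩|² = 1/2.
Joint probability = 1/2 × 1/2 = 0.250.

0.250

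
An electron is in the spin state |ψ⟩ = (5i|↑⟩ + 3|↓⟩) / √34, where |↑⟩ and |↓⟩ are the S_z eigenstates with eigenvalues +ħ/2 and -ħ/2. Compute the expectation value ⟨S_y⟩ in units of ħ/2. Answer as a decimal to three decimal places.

-0.882

⟨σ_y⟩ = 2 Im(a* b)/(|a|²+|b|²) with a = 5i, b = 3.
a* b = -15i, so ⟨σ_y⟩ = -30/34.
⟨S_y⟩ = (ħ/2)·⟨σ_y⟩.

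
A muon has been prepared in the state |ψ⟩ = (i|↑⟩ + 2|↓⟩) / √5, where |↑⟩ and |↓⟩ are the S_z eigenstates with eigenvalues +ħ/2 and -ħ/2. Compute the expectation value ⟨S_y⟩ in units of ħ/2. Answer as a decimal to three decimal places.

⟨σ_y⟩ = 2 Im(a* b)/(|a|²+|b|²) with a = i, b = 2.
a* b = -2i, so ⟨σ_y⟩ = -4/5.
⟨S_y⟩ = (ħ/2)·⟨σ_y⟩.

-0.800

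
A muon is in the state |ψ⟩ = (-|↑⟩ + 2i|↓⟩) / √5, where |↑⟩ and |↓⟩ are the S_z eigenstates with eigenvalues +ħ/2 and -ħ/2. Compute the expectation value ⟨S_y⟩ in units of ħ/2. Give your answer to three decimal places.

-0.800

⟨σ_y⟩ = 2 Im(a* b)/(|a|²+|b|²) with a = -1, b = 2i.
a* b = -2i, so ⟨σ_y⟩ = -4/5.
⟨S_y⟩ = (ħ/2)·⟨σ_y⟩.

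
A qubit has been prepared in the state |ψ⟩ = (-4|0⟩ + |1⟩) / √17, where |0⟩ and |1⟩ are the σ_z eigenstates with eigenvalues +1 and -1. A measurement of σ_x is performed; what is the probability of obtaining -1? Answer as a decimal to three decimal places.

0.735

|-x⟩ = (|0⟩ - |1⟩)/√2, so ⟨-x|ψ⟩ = (-5) / (√2·√17).
P = |-5|² / 34 = 25/34.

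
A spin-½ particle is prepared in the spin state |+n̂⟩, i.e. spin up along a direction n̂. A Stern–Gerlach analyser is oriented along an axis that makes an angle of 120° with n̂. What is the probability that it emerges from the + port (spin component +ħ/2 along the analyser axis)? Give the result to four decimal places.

0.2500

For spin-½, the probability of finding spin-up along an axis at angle θ to the initial spin direction is cos²(θ/2); spin-down is sin²(θ/2).
θ = 120°, so P = cos²(60°) ≈ 0.2500.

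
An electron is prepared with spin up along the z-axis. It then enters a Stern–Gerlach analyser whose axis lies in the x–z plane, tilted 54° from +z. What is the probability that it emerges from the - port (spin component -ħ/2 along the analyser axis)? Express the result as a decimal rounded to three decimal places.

0.206

For spin-½, the probability of finding spin-up along an axis at angle θ to the initial spin direction is cos²(θ/2); spin-down is sin²(θ/2).
θ = 54°, so P = sin²(27°) ≈ 0.206.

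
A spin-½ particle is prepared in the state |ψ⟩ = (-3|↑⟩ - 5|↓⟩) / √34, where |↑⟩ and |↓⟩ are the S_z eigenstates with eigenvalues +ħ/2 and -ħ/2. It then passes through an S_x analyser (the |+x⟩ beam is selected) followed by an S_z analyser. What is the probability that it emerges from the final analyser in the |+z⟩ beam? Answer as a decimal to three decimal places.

0.471

First analyser (S_x): P(|+x⟩) = |⟨+x|ψ⟩|² = 64/68.
After stage 1 the state is |+x⟩; P(|+z⟩) = |⟨+z|+x⟩|² = 1/2.
Joint probability = 64/68 × 1/2 = 0.471.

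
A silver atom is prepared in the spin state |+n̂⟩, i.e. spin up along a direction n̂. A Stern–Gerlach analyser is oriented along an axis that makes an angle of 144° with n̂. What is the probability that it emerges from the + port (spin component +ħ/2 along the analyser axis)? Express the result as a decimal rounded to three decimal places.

0.095

For spin-½, the probability of finding spin-up along an axis at angle θ to the initial spin direction is cos²(θ/2); spin-down is sin²(θ/2).
θ = 144°, so P = cos²(72°) ≈ 0.095.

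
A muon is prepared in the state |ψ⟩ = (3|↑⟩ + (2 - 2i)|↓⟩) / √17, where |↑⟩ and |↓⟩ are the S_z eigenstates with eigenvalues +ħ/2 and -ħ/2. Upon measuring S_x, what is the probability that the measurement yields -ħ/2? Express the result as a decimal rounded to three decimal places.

0.147

|-x⟩ = (|↑⟩ - |↓⟩)/√2, so ⟨-x|ψ⟩ = (1 + 2i) / (√2·√17).
P = |1 + 2i|² / 34 = 5/34.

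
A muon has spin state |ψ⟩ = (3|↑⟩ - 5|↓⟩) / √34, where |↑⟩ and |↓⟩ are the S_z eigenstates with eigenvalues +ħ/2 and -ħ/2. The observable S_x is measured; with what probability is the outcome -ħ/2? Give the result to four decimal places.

0.9412

|-x⟩ = (|↑⟩ - |↓⟩)/√2, so ⟨-x|ψ⟩ = (8) / (√2·√34).
P = |8|² / 68 = 64/68.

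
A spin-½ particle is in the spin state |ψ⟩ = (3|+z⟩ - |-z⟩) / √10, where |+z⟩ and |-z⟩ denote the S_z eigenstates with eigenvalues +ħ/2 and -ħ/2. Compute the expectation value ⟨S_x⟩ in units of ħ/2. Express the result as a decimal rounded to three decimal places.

⟨σ_x⟩ = 2 Re(a* b)/(|a|²+|b|²) with a = 3, b = -1.
a* b = -3, so ⟨σ_x⟩ = -6/10.
⟨S_x⟩ = (ħ/2)·⟨σ_x⟩.

-0.600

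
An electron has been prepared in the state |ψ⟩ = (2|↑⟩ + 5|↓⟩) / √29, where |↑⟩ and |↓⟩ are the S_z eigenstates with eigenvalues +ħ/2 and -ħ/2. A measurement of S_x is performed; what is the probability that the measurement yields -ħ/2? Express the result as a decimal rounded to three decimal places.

|-x⟩ = (|↑⟩ - |↓⟩)/√2, so ⟨-x|ψ⟩ = (-3) / (√2·√29).
P = |-3|² / 58 = 9/58.

0.155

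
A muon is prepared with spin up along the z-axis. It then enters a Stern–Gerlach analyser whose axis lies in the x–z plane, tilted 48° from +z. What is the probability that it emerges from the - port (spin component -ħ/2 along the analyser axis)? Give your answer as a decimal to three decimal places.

0.165

For spin-½, the probability of finding spin-up along an axis at angle θ to the initial spin direction is cos²(θ/2); spin-down is sin²(θ/2).
θ = 48°, so P = sin²(24°) ≈ 0.165.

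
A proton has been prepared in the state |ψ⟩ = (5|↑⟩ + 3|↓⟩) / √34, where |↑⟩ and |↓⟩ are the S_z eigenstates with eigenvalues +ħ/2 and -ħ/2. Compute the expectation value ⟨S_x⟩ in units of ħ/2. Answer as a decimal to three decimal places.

⟨σ_x⟩ = 2 Re(a* b)/(|a|²+|b|²) with a = 5, b = 3.
a* b = 15, so ⟨σ_x⟩ = 30/34.
⟨S_x⟩ = (ħ/2)·⟨σ_x⟩.

0.882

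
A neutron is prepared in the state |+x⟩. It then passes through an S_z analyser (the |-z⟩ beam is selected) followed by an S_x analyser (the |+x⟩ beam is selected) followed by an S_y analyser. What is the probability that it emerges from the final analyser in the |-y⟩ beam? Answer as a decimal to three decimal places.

0.125

First analyser (S_z): from |+x⟩, P(|-z⟩) = 1/2.
After stage 1 the state is |-z⟩; P(|+x⟩) = |⟨+x|-z⟩|² = 1/2.
After stage 2 the state is |+x⟩; P(|-y⟩) = |⟨-y|+x⟩|² = 1/2.
Joint probability = 1/2 × 1/2 × 1/2 = 0.125.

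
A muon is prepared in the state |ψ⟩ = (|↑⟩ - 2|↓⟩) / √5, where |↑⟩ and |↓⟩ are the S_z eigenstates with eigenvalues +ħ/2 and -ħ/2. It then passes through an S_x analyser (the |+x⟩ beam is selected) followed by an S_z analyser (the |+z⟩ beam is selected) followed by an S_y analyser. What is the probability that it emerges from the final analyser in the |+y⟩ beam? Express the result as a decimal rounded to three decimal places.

0.025

First analyser (S_x): P(|+x⟩) = |⟨+x|ψ⟩|² = 1/10.
After stage 1 the state is |+x⟩; P(|+z⟩) = |⟨+z|+x⟩|² = 1/2.
After stage 2 the state is |+z⟩; P(|+y⟩) = |⟨+y|+z⟩|² = 1/2.
Joint probability = 1/10 × 1/2 × 1/2 = 0.025.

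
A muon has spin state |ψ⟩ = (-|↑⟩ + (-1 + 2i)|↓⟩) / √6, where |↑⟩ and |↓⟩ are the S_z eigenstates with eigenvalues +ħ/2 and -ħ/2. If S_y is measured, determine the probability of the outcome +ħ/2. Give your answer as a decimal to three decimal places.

|+y⟩ = (|↑⟩ + i|↓⟩)/√2, so ⟨+y|ψ⟩ = (1 + i) / (√2·√6).
P = |1 + i|² / 12 = 2/12.

0.167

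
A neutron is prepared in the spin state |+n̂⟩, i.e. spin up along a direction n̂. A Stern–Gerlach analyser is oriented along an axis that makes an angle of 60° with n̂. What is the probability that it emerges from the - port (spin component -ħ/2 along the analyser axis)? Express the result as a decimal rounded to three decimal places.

For spin-½, the probability of finding spin-up along an axis at angle θ to the initial spin direction is cos²(θ/2); spin-down is sin²(θ/2).
θ = 60°, so P = sin²(30°) ≈ 0.250.

0.250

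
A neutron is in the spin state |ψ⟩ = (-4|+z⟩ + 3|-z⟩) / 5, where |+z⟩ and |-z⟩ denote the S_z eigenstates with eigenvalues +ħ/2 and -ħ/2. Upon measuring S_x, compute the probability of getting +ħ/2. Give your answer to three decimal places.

0.020

|+x⟩ = (|+z⟩ + |-z⟩)/√2, so ⟨+x|ψ⟩ = (-1) / (√2·5).
P = |-1|² / 50 = 1/50.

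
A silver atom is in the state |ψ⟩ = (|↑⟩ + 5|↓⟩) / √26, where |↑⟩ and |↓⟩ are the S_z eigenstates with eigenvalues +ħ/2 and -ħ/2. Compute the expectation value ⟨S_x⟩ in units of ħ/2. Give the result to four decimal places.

⟨σ_x⟩ = 2 Re(a* b)/(|a|²+|b|²) with a = 1, b = 5.
a* b = 5, so ⟨σ_x⟩ = 10/26.
⟨S_x⟩ = (ħ/2)·⟨σ_x⟩.

0.3846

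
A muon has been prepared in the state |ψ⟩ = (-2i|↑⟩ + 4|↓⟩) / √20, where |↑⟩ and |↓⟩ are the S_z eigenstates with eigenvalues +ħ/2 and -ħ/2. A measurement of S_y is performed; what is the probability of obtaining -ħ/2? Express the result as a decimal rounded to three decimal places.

|-y⟩ = (|↑⟩ - i|↓⟩)/√2, so ⟨-y|ψ⟩ = (2i) / (√2·√20).
P = |2i|² / 40 = 4/40.

0.100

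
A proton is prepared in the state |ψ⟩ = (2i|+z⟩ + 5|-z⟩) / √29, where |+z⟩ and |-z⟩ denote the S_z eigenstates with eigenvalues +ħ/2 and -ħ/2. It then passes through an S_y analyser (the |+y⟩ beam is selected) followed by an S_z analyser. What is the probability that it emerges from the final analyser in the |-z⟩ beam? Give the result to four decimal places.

0.0776

First analyser (S_y): P(|+y⟩) = |⟨+y|ψ⟩|² = 9/58.
After stage 1 the state is |+y⟩; P(|-z⟩) = |⟨-z|+y⟩|² = 1/2.
Joint probability = 9/58 × 1/2 = 0.0776.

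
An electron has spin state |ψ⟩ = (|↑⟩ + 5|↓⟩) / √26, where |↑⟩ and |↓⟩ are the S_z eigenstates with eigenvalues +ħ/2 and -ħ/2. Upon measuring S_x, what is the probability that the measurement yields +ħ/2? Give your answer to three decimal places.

0.692

|+x⟩ = (|↑⟩ + |↓⟩)/√2, so ⟨+x|ψ⟩ = (6) / (√2·√26).
P = |6|² / 52 = 36/52.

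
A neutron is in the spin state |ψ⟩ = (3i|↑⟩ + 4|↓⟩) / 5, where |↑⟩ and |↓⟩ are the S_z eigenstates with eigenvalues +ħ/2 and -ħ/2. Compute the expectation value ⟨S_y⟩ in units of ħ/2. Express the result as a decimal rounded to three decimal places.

-0.960

⟨σ_y⟩ = 2 Im(a* b)/(|a|²+|b|²) with a = 3i, b = 4.
a* b = -12i, so ⟨σ_y⟩ = -24/25.
⟨S_y⟩ = (ħ/2)·⟨σ_y⟩.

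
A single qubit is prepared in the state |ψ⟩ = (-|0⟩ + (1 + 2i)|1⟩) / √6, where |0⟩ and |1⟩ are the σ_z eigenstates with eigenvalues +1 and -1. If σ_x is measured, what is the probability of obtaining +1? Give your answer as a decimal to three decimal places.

0.333

|+x⟩ = (|0⟩ + |1⟩)/√2, so ⟨+x|ψ⟩ = (2i) / (√2·√6).
P = |2i|² / 12 = 4/12.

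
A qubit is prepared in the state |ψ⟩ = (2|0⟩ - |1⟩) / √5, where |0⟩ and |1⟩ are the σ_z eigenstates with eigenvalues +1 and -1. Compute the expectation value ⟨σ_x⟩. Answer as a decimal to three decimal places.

⟨σ_x⟩ = 2 Re(a* b)/(|a|²+|b|²) with a = 2, b = -1.
a* b = -2, so ⟨σ_x⟩ = -4/5.

-0.800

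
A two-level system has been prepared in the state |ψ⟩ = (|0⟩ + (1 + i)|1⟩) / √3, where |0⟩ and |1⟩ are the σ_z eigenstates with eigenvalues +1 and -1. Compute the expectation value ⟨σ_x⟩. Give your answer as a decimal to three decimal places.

⟨σ_x⟩ = 2 Re(a* b)/(|a|²+|b|²) with a = 1, b = (1 + i).
a* b = (1 + i), so ⟨σ_x⟩ = 2/3.

0.667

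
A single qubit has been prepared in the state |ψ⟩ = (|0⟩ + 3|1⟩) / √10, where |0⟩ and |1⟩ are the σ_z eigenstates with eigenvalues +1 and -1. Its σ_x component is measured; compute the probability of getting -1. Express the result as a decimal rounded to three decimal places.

|-x⟩ = (|0⟩ - |1⟩)/√2, so ⟨-x|ψ⟩ = (-2) / (√2·√10).
P = |-2|² / 20 = 4/20.

0.200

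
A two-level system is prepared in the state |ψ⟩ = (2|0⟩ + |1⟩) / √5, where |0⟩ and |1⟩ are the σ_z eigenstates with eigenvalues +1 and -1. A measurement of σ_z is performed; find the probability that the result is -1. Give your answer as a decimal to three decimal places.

0.200

The -1 outcome corresponds to |1⟩. Its amplitude in |ψ⟩ is 1/√5.
P = |1|² / 5 = 1/5.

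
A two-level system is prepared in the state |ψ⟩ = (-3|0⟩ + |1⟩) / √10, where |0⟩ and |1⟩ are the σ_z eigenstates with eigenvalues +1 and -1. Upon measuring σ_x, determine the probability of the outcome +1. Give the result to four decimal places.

|+x⟩ = (|0⟩ + |1⟩)/√2, so ⟨+x|ψ⟩ = (-2) / (√2·√10).
P = |-2|² / 20 = 4/20.

0.2000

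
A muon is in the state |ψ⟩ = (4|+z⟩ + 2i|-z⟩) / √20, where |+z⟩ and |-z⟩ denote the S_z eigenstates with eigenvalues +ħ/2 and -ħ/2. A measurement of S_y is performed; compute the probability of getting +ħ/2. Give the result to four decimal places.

0.9000

|+y⟩ = (|+z⟩ + i|-z⟩)/√2, so ⟨+y|ψ⟩ = (6) / (√2·√20).
P = |6|² / 40 = 36/40.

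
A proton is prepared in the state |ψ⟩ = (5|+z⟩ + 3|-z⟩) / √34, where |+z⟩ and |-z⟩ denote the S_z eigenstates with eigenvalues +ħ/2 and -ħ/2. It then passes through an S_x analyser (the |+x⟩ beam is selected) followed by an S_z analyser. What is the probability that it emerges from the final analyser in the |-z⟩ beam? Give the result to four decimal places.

0.4706

First analyser (S_x): P(|+x⟩) = |⟨+x|ψ⟩|² = 64/68.
After stage 1 the state is |+x⟩; P(|-z⟩) = |⟨-z|+x⟩|² = 1/2.
Joint probability = 64/68 × 1/2 = 0.4706.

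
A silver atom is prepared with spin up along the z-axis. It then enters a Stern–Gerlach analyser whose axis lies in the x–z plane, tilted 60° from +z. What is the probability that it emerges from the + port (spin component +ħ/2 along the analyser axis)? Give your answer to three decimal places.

0.750

For spin-½, the probability of finding spin-up along an axis at angle θ to the initial spin direction is cos²(θ/2); spin-down is sin²(θ/2).
θ = 60°, so P = cos²(30°) ≈ 0.750.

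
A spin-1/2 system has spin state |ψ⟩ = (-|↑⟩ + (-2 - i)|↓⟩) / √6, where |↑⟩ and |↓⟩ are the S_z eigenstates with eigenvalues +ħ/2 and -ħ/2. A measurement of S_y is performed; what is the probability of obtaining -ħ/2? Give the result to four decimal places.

0.3333

|-y⟩ = (|↑⟩ - i|↓⟩)/√2, so ⟨-y|ψ⟩ = (-2i) / (√2·√6).
P = |-2i|² / 12 = 4/12.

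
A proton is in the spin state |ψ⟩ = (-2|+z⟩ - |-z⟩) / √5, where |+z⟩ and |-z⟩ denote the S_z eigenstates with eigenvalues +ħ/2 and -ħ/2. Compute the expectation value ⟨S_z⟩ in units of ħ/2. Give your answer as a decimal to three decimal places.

⟨σ_z⟩ = |a|² - |b|² divided by |a|²+|b|², with a, b the |+z⟩, |-z⟩ amplitudes.
= (4 - 1)/5 = 3/5.
⟨S_z⟩ = (ħ/2)·⟨σ_z⟩.

0.600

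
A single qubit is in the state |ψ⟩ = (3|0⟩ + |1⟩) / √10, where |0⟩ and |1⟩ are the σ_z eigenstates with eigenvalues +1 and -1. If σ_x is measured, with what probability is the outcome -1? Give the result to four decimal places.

|-x⟩ = (|0⟩ - |1⟩)/√2, so ⟨-x|ψ⟩ = (2) / (√2·√10).
P = |2|² / 20 = 4/20.

0.2000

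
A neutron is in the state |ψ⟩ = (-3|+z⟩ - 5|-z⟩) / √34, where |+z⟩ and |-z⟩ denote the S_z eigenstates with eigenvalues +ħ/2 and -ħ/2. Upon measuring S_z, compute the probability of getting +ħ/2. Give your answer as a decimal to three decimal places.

The +ħ/2 outcome corresponds to |+z⟩. Its amplitude in |ψ⟩ is -3/√34.
P = |-3|² / 34 = 9/34.

0.265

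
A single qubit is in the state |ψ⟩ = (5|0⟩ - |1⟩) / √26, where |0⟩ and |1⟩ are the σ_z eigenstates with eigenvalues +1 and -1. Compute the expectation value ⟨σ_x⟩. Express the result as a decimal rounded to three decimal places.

⟨σ_x⟩ = 2 Re(a* b)/(|a|²+|b|²) with a = 5, b = -1.
a* b = -5, so ⟨σ_x⟩ = -10/26.

-0.385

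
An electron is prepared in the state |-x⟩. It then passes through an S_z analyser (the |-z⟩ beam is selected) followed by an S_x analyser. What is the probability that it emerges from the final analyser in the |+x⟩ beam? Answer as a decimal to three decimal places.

0.250

First analyser (S_z): from |-x⟩, P(|-z⟩) = 1/2.
After stage 1 the state is |-z⟩; P(|+x⟩) = |⟨+x|-z⟩|² = 1/2.
Joint probability = 1/2 × 1/2 = 0.250.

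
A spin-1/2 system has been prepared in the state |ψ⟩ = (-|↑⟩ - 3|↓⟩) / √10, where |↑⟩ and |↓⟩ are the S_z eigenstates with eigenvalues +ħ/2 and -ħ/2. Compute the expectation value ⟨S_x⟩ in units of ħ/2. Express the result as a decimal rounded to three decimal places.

⟨σ_x⟩ = 2 Re(a* b)/(|a|²+|b|²) with a = -1, b = -3.
a* b = 3, so ⟨σ_x⟩ = 6/10.
⟨S_x⟩ = (ħ/2)·⟨σ_x⟩.

0.600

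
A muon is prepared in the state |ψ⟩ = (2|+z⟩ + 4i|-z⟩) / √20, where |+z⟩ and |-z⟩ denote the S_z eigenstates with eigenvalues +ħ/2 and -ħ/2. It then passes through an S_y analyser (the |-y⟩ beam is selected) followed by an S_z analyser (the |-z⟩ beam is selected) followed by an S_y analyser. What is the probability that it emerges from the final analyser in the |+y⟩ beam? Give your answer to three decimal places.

0.025

First analyser (S_y): P(|-y⟩) = |⟨-y|ψ⟩|² = 4/40.
After stage 1 the state is |-y⟩; P(|-z⟩) = |⟨-z|-y⟩|² = 1/2.
After stage 2 the state is |-z⟩; P(|+y⟩) = |⟨+y|-z⟩|² = 1/2.
Joint probability = 4/40 × 1/2 × 1/2 = 0.025.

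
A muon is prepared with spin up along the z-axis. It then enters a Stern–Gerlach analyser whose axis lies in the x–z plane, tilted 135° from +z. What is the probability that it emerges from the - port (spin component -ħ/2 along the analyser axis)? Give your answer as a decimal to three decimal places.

0.854

For spin-½, the probability of finding spin-up along an axis at angle θ to the initial spin direction is cos²(θ/2); spin-down is sin²(θ/2).
θ = 135°, so P = sin²(67.5°) ≈ 0.854.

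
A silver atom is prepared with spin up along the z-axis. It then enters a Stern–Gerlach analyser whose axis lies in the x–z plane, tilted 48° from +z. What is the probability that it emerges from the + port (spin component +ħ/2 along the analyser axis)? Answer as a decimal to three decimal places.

0.835

For spin-½, the probability of finding spin-up along an axis at angle θ to the initial spin direction is cos²(θ/2); spin-down is sin²(θ/2).
θ = 48°, so P = cos²(24°) ≈ 0.835.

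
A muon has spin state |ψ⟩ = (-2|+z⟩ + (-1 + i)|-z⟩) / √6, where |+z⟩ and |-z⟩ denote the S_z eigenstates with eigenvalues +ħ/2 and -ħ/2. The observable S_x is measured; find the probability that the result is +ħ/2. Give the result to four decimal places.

|+x⟩ = (|+z⟩ + |-z⟩)/√2, so ⟨+x|ψ⟩ = (-3 + i) / (√2·√6).
P = |-3 + i|² / 12 = 10/12.

0.8333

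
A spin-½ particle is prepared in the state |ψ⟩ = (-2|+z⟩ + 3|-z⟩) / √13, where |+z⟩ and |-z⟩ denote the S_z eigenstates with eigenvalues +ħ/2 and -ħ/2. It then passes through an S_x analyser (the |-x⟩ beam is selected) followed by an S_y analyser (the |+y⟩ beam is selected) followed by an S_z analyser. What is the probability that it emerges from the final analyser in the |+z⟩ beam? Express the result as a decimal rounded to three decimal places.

First analyser (S_x): P(|-x⟩) = |⟨-x|ψ⟩|² = 25/26.
After stage 1 the state is |-x⟩; P(|+y⟩) = |⟨+y|-x⟩|² = 1/2.
After stage 2 the state is |+y⟩; P(|+z⟩) = |⟨+z|+y⟩|² = 1/2.
Joint probability = 25/26 × 1/2 × 1/2 = 0.240.

0.240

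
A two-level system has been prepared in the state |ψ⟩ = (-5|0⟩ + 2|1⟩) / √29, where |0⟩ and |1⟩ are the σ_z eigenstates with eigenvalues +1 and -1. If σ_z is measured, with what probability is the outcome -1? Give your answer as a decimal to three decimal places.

0.138

The -1 outcome corresponds to |1⟩. Its amplitude in |ψ⟩ is 2/√29.
P = |2|² / 29 = 4/29.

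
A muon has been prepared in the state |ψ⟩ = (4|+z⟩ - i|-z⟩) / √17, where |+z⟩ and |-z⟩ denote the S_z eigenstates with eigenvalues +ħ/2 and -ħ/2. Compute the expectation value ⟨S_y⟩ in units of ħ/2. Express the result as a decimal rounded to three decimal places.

⟨σ_y⟩ = 2 Im(a* b)/(|a|²+|b|²) with a = 4, b = -i.
a* b = -4i, so ⟨σ_y⟩ = -8/17.
⟨S_y⟩ = (ħ/2)·⟨σ_y⟩.

-0.471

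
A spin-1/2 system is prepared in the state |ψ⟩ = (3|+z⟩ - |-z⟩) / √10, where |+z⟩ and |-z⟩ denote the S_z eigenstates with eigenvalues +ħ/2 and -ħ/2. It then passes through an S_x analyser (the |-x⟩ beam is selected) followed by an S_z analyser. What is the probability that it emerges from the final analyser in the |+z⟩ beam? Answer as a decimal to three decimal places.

First analyser (S_x): P(|-x⟩) = |⟨-x|ψ⟩|² = 16/20.
After stage 1 the state is |-x⟩; P(|+z⟩) = |⟨+z|-x⟩|² = 1/2.
Joint probability = 16/20 × 1/2 = 0.400.

0.400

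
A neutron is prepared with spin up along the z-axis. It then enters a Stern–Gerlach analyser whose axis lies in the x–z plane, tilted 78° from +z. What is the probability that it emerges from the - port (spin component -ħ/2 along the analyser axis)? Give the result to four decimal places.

0.3960

For spin-½, the probability of finding spin-up along an axis at angle θ to the initial spin direction is cos²(θ/2); spin-down is sin²(θ/2).
θ = 78°, so P = sin²(39°) ≈ 0.3960.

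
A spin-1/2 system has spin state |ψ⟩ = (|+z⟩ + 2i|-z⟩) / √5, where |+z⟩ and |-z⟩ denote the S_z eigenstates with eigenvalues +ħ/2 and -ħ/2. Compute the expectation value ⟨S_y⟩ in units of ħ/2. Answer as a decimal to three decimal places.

⟨σ_y⟩ = 2 Im(a* b)/(|a|²+|b|²) with a = 1, b = 2i.
a* b = 2i, so ⟨σ_y⟩ = 4/5.
⟨S_y⟩ = (ħ/2)·⟨σ_y⟩.

0.800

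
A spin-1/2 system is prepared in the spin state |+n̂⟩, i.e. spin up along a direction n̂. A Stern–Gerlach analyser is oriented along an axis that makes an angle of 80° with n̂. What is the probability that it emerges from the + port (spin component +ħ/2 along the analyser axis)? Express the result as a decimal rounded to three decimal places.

For spin-½, the probability of finding spin-up along an axis at angle θ to the initial spin direction is cos²(θ/2); spin-down is sin²(θ/2).
θ = 80°, so P = cos²(40°) ≈ 0.587.

0.587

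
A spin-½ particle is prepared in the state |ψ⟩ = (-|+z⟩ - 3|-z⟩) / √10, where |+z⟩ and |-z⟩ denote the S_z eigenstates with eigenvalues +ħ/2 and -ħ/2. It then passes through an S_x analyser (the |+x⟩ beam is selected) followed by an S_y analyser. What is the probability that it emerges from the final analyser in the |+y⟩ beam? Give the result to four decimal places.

0.4000

First analyser (S_x): P(|+x⟩) = |⟨+x|ψ⟩|² = 16/20.
After stage 1 the state is |+x⟩; P(|+y⟩) = |⟨+y|+x⟩|² = 1/2.
Joint probability = 16/20 × 1/2 = 0.4000.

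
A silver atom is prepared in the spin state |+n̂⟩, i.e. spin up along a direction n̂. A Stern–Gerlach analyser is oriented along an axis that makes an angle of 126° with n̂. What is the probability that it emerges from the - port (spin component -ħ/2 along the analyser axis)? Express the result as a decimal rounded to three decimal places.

0.794

For spin-½, the probability of finding spin-up along an axis at angle θ to the initial spin direction is cos²(θ/2); spin-down is sin²(θ/2).
θ = 126°, so P = sin²(63°) ≈ 0.794.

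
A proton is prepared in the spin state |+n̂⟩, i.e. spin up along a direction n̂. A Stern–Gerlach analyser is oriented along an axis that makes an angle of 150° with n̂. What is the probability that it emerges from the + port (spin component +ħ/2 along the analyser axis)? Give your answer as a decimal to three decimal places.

For spin-½, the probability of finding spin-up along an axis at angle θ to the initial spin direction is cos²(θ/2); spin-down is sin²(θ/2).
θ = 150°, so P = cos²(75°) ≈ 0.067.

0.067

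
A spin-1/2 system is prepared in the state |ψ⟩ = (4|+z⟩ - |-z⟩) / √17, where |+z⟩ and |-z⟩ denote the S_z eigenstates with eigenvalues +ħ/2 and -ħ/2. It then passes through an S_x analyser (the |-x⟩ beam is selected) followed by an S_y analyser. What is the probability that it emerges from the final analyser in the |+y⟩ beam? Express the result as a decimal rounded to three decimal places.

First analyser (S_x): P(|-x⟩) = |⟨-x|ψ⟩|² = 25/34.
After stage 1 the state is |-x⟩; P(|+y⟩) = |⟨+y|-x⟩|² = 1/2.
Joint probability = 25/34 × 1/2 = 0.368.

0.368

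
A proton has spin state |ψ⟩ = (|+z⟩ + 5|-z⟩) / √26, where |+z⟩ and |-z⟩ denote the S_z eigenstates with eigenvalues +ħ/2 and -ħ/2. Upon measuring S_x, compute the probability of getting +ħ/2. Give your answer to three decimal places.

|+x⟩ = (|+z⟩ + |-z⟩)/√2, so ⟨+x|ψ⟩ = (6) / (√2·√26).
P = |6|² / 52 = 36/52.

0.692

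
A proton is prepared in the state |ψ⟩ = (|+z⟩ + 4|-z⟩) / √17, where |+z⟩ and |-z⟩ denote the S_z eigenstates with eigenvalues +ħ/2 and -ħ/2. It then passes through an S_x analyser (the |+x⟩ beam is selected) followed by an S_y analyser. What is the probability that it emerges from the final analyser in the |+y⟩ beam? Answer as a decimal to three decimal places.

0.368

First analyser (S_x): P(|+x⟩) = |⟨+x|ψ⟩|² = 25/34.
After stage 1 the state is |+x⟩; P(|+y⟩) = |⟨+y|+x⟩|² = 1/2.
Joint probability = 25/34 × 1/2 = 0.368.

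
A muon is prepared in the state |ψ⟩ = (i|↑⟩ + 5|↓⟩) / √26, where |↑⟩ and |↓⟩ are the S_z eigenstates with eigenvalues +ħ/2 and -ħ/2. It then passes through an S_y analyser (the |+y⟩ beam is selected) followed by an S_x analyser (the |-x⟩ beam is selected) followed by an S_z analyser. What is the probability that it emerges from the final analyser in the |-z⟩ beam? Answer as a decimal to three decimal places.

First analyser (S_y): P(|+y⟩) = |⟨+y|ψ⟩|² = 16/52.
After stage 1 the state is |+y⟩; P(|-x⟩) = |⟨-x|+y⟩|² = 1/2.
After stage 2 the state is |-x⟩; P(|-z⟩) = |⟨-z|-x⟩|² = 1/2.
Joint probability = 16/52 × 1/2 × 1/2 = 0.077.

0.077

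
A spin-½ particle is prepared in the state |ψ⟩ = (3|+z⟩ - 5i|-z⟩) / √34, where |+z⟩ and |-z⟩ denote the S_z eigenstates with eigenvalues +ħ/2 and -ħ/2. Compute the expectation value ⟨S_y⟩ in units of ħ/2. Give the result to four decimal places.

-0.8824

⟨σ_y⟩ = 2 Im(a* b)/(|a|²+|b|²) with a = 3, b = -5i.
a* b = -15i, so ⟨σ_y⟩ = -30/34.
⟨S_y⟩ = (ħ/2)·⟨σ_y⟩.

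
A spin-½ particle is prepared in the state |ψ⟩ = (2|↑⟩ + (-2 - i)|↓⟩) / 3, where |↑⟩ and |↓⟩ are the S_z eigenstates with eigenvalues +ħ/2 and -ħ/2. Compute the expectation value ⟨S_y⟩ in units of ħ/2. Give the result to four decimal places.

⟨σ_y⟩ = 2 Im(a* b)/(|a|²+|b|²) with a = 2, b = (-2 - i).
a* b = (-4 - 2i), so ⟨σ_y⟩ = -4/9.
⟨S_y⟩ = (ħ/2)·⟨σ_y⟩.

-0.4444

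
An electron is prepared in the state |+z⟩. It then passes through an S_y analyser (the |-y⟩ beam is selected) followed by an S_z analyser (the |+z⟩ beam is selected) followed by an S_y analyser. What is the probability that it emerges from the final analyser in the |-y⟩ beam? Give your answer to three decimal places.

0.125

First analyser (S_y): from |+z⟩, P(|-y⟩) = 1/2.
After stage 1 the state is |-y⟩; P(|+z⟩) = |⟨+z|-y⟩|² = 1/2.
After stage 2 the state is |+z⟩; P(|-y⟩) = |⟨-y|+z⟩|² = 1/2.
Joint probability = 1/2 × 1/2 × 1/2 = 0.125.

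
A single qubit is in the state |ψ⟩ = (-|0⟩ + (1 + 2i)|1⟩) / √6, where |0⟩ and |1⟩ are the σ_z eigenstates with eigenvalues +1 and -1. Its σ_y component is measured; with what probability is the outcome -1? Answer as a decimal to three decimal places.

|-y⟩ = (|0⟩ - i|1⟩)/√2, so ⟨-y|ψ⟩ = (-3 + i) / (√2·√6).
P = |-3 + i|² / 12 = 10/12.

0.833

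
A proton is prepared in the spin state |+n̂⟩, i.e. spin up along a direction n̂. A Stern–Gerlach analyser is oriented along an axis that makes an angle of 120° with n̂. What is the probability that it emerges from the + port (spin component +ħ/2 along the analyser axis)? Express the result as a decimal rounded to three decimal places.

For spin-½, the probability of finding spin-up along an axis at angle θ to the initial spin direction is cos²(θ/2); spin-down is sin²(θ/2).
θ = 120°, so P = cos²(60°) ≈ 0.250.

0.250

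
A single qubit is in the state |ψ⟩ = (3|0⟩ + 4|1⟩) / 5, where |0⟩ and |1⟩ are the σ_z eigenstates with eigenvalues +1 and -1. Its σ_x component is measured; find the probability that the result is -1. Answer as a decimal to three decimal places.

|-x⟩ = (|0⟩ - |1⟩)/√2, so ⟨-x|ψ⟩ = (-1) / (√2·5).
P = |-1|² / 50 = 1/50.

0.020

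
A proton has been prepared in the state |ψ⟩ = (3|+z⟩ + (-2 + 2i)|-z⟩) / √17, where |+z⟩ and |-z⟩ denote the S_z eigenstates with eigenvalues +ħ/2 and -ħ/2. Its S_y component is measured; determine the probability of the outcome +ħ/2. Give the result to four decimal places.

0.8529

|+y⟩ = (|+z⟩ + i|-z⟩)/√2, so ⟨+y|ψ⟩ = (5 + 2i) / (√2·√17).
P = |5 + 2i|² / 34 = 29/34.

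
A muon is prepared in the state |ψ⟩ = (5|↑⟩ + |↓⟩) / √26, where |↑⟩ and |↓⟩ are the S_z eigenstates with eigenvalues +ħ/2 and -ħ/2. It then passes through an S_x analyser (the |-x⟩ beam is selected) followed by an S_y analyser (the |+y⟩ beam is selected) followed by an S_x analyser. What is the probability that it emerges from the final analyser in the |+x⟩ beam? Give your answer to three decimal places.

0.077

First analyser (S_x): P(|-x⟩) = |⟨-x|ψ⟩|² = 16/52.
After stage 1 the state is |-x⟩; P(|+y⟩) = |⟨+y|-x⟩|² = 1/2.
After stage 2 the state is |+y⟩; P(|+x⟩) = |⟨+x|+y⟩|² = 1/2.
Joint probability = 16/52 × 1/2 × 1/2 = 0.077.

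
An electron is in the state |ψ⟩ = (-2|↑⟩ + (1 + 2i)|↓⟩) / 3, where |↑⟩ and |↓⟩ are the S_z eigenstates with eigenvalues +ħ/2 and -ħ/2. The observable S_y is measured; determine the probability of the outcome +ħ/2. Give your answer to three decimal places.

|+y⟩ = (|↑⟩ + i|↓⟩)/√2, so ⟨+y|ψ⟩ = (-i) / (√2·3).
P = |-i|² / 18 = 1/18.

0.056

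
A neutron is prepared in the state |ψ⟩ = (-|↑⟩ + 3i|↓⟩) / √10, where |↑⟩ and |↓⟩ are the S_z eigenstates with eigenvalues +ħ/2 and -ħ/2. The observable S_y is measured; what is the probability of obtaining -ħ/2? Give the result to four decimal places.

|-y⟩ = (|↑⟩ - i|↓⟩)/√2, so ⟨-y|ψ⟩ = (-4) / (√2·√10).
P = |-4|² / 20 = 16/20.

0.8000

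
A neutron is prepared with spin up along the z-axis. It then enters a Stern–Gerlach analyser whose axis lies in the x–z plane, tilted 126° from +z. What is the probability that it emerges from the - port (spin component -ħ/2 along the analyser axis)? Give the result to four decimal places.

For spin-½, the probability of finding spin-up along an axis at angle θ to the initial spin direction is cos²(θ/2); spin-down is sin²(θ/2).
θ = 126°, so P = sin²(63°) ≈ 0.7939.

0.7939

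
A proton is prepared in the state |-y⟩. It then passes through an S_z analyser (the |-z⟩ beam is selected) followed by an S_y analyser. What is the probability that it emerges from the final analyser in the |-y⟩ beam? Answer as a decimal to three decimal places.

First analyser (S_z): from |-y⟩, P(|-z⟩) = 1/2.
After stage 1 the state is |-z⟩; P(|-y⟩) = |⟨-y|-z⟩|² = 1/2.
Joint probability = 1/2 × 1/2 = 0.250.

0.250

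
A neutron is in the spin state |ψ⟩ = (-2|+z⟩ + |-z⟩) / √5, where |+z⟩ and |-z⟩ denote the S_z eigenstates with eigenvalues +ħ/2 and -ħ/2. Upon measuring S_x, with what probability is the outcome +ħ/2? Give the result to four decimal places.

0.1000

|+x⟩ = (|+z⟩ + |-z⟩)/√2, so ⟨+x|ψ⟩ = (-1) / (√2·√5).
P = |-1|² / 10 = 1/10.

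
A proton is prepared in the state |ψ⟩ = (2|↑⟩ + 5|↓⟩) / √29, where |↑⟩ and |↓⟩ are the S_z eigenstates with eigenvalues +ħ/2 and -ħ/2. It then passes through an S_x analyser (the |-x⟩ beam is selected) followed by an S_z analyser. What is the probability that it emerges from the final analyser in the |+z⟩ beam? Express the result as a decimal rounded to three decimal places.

0.078

First analyser (S_x): P(|-x⟩) = |⟨-x|ψ⟩|² = 9/58.
After stage 1 the state is |-x⟩; P(|+z⟩) = |⟨+z|-x⟩|² = 1/2.
Joint probability = 9/58 × 1/2 = 0.078.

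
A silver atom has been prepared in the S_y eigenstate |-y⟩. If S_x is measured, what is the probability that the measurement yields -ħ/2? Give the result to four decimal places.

0.5000

In the S_z basis, |-y⟩ = (|+z⟩ - i|-z⟩)/√2 and |-x⟩ = (|+z⟩ - |-z⟩)/√2.
|⟨-x|-y⟩|² = 1/2.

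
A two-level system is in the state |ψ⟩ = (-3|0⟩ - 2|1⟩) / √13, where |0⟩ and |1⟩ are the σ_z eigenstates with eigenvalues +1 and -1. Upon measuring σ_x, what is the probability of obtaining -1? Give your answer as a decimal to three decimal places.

0.038

|-x⟩ = (|0⟩ - |1⟩)/√2, so ⟨-x|ψ⟩ = (-1) / (√2·√13).
P = |-1|² / 26 = 1/26.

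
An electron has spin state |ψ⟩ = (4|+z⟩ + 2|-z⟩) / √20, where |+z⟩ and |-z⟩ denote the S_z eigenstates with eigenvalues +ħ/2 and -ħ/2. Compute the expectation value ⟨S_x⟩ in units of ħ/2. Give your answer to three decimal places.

⟨σ_x⟩ = 2 Re(a* b)/(|a|²+|b|²) with a = 4, b = 2.
a* b = 8, so ⟨σ_x⟩ = 16/20.
⟨S_x⟩ = (ħ/2)·⟨σ_x⟩.

0.800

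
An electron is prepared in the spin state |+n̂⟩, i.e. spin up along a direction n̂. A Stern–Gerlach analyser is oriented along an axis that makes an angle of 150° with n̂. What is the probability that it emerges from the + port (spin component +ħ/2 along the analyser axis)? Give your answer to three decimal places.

For spin-½, the probability of finding spin-up along an axis at angle θ to the initial spin direction is cos²(θ/2); spin-down is sin²(θ/2).
θ = 150°, so P = cos²(75°) ≈ 0.067.

0.067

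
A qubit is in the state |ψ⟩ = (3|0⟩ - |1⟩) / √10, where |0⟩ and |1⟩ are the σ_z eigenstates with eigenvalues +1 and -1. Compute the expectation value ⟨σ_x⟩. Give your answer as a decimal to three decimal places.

-0.600

⟨σ_x⟩ = 2 Re(a* b)/(|a|²+|b|²) with a = 3, b = -1.
a* b = -3, so ⟨σ_x⟩ = -6/10.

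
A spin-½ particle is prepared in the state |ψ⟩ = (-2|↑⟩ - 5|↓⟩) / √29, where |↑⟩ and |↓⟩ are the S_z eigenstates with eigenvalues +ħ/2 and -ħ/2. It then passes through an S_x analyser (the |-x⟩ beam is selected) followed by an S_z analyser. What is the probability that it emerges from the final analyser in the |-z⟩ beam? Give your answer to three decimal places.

0.078

First analyser (S_x): P(|-x⟩) = |⟨-x|ψ⟩|² = 9/58.
After stage 1 the state is |-x⟩; P(|-z⟩) = |⟨-z|-x⟩|² = 1/2.
Joint probability = 9/58 × 1/2 = 0.078.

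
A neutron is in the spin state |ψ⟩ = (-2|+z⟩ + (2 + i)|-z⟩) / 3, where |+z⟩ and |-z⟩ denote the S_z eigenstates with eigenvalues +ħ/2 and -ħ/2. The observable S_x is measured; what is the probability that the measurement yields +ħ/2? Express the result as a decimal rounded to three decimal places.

0.056

|+x⟩ = (|+z⟩ + |-z⟩)/√2, so ⟨+x|ψ⟩ = (i) / (√2·3).
P = |i|² / 18 = 1/18.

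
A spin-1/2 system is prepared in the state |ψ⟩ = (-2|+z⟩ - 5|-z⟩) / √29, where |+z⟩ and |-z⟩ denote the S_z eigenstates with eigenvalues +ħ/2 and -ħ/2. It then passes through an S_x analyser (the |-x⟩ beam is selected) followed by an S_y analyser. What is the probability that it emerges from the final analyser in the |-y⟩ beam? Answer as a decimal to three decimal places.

First analyser (S_x): P(|-x⟩) = |⟨-x|ψ⟩|² = 9/58.
After stage 1 the state is |-x⟩; P(|-y⟩) = |⟨-y|-x⟩|² = 1/2.
Joint probability = 9/58 × 1/2 = 0.078.

0.078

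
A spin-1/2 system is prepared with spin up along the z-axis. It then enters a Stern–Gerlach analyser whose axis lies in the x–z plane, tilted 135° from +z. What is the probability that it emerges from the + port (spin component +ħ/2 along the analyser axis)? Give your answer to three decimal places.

For spin-½, the probability of finding spin-up along an axis at angle θ to the initial spin direction is cos²(θ/2); spin-down is sin²(θ/2).
θ = 135°, so P = cos²(67.5°) ≈ 0.146.

0.146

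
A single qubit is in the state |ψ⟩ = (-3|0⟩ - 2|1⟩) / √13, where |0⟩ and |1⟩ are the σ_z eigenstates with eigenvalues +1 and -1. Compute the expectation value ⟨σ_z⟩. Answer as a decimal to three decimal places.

⟨σ_z⟩ = |a|² - |b|² divided by |a|²+|b|², with a, b the |0⟩, |1⟩ amplitudes.
= (9 - 4)/13 = 5/13.

0.385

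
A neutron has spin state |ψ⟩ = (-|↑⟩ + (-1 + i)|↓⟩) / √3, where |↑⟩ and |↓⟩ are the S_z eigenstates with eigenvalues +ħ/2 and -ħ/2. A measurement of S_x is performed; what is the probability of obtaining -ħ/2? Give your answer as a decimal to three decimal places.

0.167

|-x⟩ = (|↑⟩ - |↓⟩)/√2, so ⟨-x|ψ⟩ = (-i) / (√2·√3).
P = |-i|² / 6 = 1/6.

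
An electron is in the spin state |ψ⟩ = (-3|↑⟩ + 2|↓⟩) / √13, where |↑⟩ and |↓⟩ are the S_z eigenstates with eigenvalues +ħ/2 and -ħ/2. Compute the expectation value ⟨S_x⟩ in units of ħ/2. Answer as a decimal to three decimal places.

-0.923

⟨σ_x⟩ = 2 Re(a* b)/(|a|²+|b|²) with a = -3, b = 2.
a* b = -6, so ⟨σ_x⟩ = -12/13.
⟨S_x⟩ = (ħ/2)·⟨σ_x⟩.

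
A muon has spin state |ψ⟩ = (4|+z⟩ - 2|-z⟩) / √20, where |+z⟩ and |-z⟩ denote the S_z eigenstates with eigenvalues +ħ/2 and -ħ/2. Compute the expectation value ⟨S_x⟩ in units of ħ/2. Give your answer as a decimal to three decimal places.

⟨σ_x⟩ = 2 Re(a* b)/(|a|²+|b|²) with a = 4, b = -2.
a* b = -8, so ⟨σ_x⟩ = -16/20.
⟨S_x⟩ = (ħ/2)·⟨σ_x⟩.

-0.800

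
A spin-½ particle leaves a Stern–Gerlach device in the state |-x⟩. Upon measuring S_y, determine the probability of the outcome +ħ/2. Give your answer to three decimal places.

0.500

In the S_z basis, |-x⟩ = (|+z⟩ - |-z⟩)/√2 and |+y⟩ = (|+z⟩ + i|-z⟩)/√2.
|⟨+y|-x⟩|² = 1/2.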